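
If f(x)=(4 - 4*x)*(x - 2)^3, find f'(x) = -16*x^3 + 84*x^2 - 144*x + 80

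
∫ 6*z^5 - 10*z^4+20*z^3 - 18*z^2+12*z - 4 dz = z^6 - 2*z^5 + 5*z^4 - 6*z^3 + 6*z^2 - 4*z + C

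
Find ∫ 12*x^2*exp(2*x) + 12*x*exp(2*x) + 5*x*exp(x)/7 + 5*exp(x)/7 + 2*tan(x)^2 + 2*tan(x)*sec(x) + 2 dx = 6*x^2*exp(2*x) + 5*x*exp(x)/7 + 2*tan(x) + 2/cos(x) + C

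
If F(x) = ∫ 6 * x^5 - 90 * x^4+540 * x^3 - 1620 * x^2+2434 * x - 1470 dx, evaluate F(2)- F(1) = -69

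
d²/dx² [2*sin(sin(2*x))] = -8*sin(2*x)*cos(sin(2*x)) - 8*sin(sin(2*x))*cos(2*x)^2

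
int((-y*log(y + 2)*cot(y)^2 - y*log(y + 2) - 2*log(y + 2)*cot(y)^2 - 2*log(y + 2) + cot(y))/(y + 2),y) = log(y + 2)*cot(y) + C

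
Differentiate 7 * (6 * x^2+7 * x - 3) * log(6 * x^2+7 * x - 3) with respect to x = 84*x*log(6*x^2 + 7*x - 3) + 84*x + 49*log(6*x^2 + 7*x - 3) + 49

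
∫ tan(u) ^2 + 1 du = tan(u) + C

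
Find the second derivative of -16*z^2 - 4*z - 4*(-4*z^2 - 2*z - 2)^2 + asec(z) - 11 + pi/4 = (-768*z^7 - 384*z^6 + 1344*z^5 + 768*z^4 - 384*z^3 - 2*z^2*sqrt(1 - 1/z^2) - 384*z^2 - 192*z + sqrt(1 - 1/z^2))/(z^5 - 2*z^3 + z)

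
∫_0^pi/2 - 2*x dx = -pi^2/4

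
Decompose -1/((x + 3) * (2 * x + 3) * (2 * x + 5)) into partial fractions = 1/(2*x + 5) - 1/(3*(2*x + 3)) - 1/(3*(x + 3))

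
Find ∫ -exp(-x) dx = exp(-x) + C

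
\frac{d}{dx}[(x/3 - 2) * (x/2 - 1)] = x/3 - 4/3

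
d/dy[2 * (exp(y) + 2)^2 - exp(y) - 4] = 4*exp(2*y) + 7*exp(y)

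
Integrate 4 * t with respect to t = 2*t^2 + C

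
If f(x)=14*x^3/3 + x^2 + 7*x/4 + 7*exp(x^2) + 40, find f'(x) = 14*x^2 + 14*x*exp(x^2) + 2*x + 7/4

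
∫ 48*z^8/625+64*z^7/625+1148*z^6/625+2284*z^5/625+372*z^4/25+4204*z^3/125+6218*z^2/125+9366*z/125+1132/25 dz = 16*z^9/1875 + 8*z^8/625 + 164*z^7/625 + 1142*z^6/1875 + 372*z^5/125 + 1051*z^4/125 + 6218*z^3/375 + 4683*z^2/125 + 1132*z/25 + C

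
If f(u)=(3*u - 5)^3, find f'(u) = 81*u^2 - 270*u + 225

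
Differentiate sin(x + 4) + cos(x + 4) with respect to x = -sin(x + 4) + cos(x + 4)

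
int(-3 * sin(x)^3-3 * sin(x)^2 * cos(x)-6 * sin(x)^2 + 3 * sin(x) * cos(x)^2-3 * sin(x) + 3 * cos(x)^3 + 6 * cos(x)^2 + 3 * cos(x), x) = (sqrt(2)*sin(x + pi/4) + 1)^3 + C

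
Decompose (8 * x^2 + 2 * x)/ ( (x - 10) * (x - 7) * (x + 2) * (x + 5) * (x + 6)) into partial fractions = 69/(208*(x + 6)) - 19/(54*(x + 5)) + 7/(324*(x + 2)) - 203/(2106*(x - 7)) + 41/(432*(x - 10))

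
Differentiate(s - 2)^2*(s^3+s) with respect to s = 5*s^4 - 16*s^3 + 15*s^2 - 8*s + 4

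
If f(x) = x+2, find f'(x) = 1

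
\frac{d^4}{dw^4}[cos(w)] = cos(w)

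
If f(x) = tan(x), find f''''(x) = 24*tan(x)^5 + 40*tan(x)^3 + 16*tan(x)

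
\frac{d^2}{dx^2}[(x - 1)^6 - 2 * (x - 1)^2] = 30*x^4 - 120*x^3 + 180*x^2 - 120*x + 26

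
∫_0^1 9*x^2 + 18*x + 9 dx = 21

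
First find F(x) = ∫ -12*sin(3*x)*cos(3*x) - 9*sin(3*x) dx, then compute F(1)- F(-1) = 0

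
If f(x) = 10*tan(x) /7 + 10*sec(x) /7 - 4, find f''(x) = 10*(2*sin(x)/cos(x)^2 - 1 + 2/cos(x)^2)/(7*cos(x))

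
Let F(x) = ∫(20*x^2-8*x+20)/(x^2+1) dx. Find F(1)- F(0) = 20 - 4*log(2)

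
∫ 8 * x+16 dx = 4*x^2 + 16*x + C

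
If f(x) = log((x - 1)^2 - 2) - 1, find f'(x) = (2*x - 2)/(x^2 - 2*x - 1)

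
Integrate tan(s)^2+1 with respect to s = tan(s) + C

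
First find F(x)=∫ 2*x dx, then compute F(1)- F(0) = 1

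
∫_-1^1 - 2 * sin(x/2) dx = 0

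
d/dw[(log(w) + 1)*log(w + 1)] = (w*log(w) + w*log(w + 1) + w + log(w + 1))/(w^2 + w)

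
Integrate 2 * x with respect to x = x^2 + C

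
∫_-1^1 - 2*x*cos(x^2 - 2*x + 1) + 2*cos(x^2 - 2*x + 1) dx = sin(4)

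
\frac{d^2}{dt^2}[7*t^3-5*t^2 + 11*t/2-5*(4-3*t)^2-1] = 42*t - 100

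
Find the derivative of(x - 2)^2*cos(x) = -x^2*sin(x) + 4*x*sin(x) + 2*x*cos(x) - 4*sin(x) - 4*cos(x)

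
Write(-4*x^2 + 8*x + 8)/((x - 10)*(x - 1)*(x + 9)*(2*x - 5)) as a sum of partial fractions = -8/(345*(2*x - 5)) + 194/(2185*(x + 9)) + 2/(45*(x - 1)) - 104/(855*(x - 10))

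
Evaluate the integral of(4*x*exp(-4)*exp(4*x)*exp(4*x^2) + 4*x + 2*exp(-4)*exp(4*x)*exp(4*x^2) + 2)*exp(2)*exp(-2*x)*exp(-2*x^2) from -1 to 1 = -2*exp(-2) + 2*exp(2)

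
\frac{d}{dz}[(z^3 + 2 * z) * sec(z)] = (z^3*sin(z)/cos(z) + 3*z^2 + 2*z*sin(z)/cos(z) + 2)/cos(z)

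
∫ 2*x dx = x^2 + C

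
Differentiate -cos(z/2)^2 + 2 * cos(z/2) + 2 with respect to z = -sin(z/2) + sin(z)/2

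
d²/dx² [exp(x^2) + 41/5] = 4*x^2*exp(x^2) + 2*exp(x^2)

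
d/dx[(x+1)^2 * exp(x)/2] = x^2*exp(x)/2 + 2*x*exp(x) + 3*exp(x)/2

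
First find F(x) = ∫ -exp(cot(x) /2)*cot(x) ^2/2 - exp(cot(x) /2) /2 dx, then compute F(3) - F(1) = -exp(cot(1)/2) + exp(cot(3)/2)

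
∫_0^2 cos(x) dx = sin(2)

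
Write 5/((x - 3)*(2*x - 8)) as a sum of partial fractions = -5/(2*(x - 3)) + 5/(2*(x - 4))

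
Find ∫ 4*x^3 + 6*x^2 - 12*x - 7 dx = x^4 + 2*x^3 - 6*x^2 - 7*x + C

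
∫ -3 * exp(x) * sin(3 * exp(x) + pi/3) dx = cos(3*exp(x) + pi/3) + C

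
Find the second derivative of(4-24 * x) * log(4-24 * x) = -144/(6*x - 1)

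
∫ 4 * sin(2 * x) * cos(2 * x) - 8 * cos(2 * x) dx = (sin(2*x) - 2)^2 + C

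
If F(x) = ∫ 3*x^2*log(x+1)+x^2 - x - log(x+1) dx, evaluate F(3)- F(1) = 48*log(2)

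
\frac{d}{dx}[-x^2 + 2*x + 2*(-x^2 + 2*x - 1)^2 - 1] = 8*x^3 - 24*x^2 + 22*x - 6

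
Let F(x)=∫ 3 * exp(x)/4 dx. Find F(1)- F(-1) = -3*exp(-1)/4 + 3*E/4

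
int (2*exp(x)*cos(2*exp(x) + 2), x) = sin(2*exp(x) + 2) + C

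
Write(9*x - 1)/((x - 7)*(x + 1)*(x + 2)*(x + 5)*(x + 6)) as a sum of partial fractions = -11/(52*(x + 6)) + 23/(72*(x + 5)) - 19/(108*(x + 2)) + 1/(16*(x + 1)) + 31/(5616*(x - 7))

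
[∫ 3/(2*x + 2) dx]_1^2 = -log(8)/2 + log(27)/2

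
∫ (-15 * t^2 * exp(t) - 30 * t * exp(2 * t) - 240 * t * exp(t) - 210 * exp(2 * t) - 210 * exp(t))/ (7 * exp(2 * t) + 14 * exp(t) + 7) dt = 5*(-3*t*(t + 14)*exp(t) - 7*exp(t) - 7)/(7*(exp(t) + 1)) + C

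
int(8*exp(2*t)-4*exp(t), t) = 4*(exp(t) - 1)*exp(t) + C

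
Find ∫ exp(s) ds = exp(s) + C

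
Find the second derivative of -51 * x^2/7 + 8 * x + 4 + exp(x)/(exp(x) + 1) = (-102*exp(3*x) - 313*exp(2*x) - 299*exp(x) - 102)/(7*exp(3*x) + 21*exp(2*x) + 21*exp(x) + 7)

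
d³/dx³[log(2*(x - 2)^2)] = 4/(x^3 - 6*x^2 + 12*x - 8)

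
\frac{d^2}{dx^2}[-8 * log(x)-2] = 8/x^2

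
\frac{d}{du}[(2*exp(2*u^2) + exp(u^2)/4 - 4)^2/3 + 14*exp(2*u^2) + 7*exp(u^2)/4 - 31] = 32*u*exp(4*u^2)/3 + 2*u*exp(3*u^2) + 139*u*exp(2*u^2)/4 + 13*u*exp(u^2)/6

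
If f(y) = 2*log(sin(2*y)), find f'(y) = 4/tan(2*y)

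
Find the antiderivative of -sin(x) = cos(x) + C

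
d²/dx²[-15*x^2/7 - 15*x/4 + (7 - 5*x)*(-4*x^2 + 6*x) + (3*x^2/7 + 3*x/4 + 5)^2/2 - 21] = 54*x^2/49 + 1707*x/14 - 1847/16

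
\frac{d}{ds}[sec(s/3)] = tan(s/3)*sec(s/3)/3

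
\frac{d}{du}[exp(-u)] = -exp(-u)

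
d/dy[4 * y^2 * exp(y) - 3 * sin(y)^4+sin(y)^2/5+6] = 4*y^2*exp(y) + 8*y*exp(y) - 14*sin(2*y)/5 + 3*sin(4*y)/2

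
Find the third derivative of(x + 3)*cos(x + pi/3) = x*sin(x + pi/3) + 3*sqrt(2)*sin(x + pi/12)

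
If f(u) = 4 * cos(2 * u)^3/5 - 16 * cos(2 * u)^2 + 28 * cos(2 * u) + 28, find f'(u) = 32*(-6*sin(u)^4 - 34*sin(u)^2 + 1)*sin(u)*cos(u)/5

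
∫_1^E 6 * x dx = -3 + 3*exp(2)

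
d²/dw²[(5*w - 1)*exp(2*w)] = 20*w*exp(2*w) + 16*exp(2*w)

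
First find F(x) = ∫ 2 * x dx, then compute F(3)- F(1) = 8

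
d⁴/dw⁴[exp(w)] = exp(w)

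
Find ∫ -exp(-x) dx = exp(-x) + C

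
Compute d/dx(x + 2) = 1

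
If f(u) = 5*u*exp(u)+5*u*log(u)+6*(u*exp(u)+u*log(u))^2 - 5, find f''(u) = (24*u^3*exp(2*u) + 12*u^3*exp(u)*log(u) + 48*u^2*exp(2*u) + 48*u^2*exp(u)*log(u) + 29*u^2*exp(u) + 12*u*exp(2*u) + 24*u*exp(u)*log(u) + 46*u*exp(u) + 12*u*log(u)^2 + 36*u*log(u) + 12*u + 5)/u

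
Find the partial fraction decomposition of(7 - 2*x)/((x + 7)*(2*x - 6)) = -21/(20*(x + 7)) + 1/(20*(x - 3))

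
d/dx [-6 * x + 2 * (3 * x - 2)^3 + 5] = 162*x^2 - 216*x + 66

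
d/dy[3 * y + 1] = 3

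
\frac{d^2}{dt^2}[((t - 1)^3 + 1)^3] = 72*t^7 - 504*t^6 + 1512*t^5 - 2430*t^4 + 2160*t^3 - 972*t^2 + 162*t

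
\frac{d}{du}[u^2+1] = 2*u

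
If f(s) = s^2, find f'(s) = 2*s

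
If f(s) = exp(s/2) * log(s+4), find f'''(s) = (s^3*exp(s/2)*log(s + 4) + 12*s^2*exp(s/2)*log(s + 4) + 6*s^2*exp(s/2) + 48*s*exp(s/2)*log(s + 4) + 36*s*exp(s/2) + 64*exp(s/2)*log(s + 4) + 64*exp(s/2))/(8*s^3 + 96*s^2 + 384*s + 512)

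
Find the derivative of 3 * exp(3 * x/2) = 9*exp(3*x/2)/2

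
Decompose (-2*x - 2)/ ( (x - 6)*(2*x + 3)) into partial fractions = -2/(15*(2*x + 3)) - 14/(15*(x - 6))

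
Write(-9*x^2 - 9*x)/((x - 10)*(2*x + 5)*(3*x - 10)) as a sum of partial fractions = 117/(70*(3*x - 10)) - 27/(175*(2*x + 5)) - 99/(50*(x - 10))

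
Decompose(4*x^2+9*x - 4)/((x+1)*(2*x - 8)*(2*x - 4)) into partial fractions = -3/(20*(x + 1)) - 5/(4*(x - 2)) + 12/(5*(x - 4))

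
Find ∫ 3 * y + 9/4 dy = 3*y^2/2 + 9*y/4 + C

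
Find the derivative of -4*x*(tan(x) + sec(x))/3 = -4*(2*x*sin(x) + 2*x + sin(2*x) + 2*cos(x))/(3*(cos(2*x) + 1))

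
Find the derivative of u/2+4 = 1/2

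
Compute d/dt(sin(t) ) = cos(t)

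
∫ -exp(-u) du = exp(-u) + C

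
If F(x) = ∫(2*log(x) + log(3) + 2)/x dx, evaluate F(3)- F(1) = -2*log(3) + (log(3) + 2)*log(9)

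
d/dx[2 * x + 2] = 2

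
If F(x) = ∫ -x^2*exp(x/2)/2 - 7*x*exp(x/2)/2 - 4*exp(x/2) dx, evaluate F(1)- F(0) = 2 - 6*exp(1/2)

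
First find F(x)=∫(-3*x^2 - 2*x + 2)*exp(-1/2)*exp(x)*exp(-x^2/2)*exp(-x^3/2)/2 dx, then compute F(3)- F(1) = -exp(-1/2) + exp(-31/2)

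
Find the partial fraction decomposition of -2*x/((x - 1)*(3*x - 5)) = -5/(3*x - 5) + 1/(x - 1)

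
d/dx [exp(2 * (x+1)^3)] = 6*x^2*exp(2*x^3 + 6*x^2 + 6*x + 2) + 12*x*exp(2*x^3 + 6*x^2 + 6*x + 2) + 6*exp(2*x^3 + 6*x^2 + 6*x + 2)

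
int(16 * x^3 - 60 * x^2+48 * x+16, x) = 4*x^4 - 20*x^3 + 24*x^2 + 16*x + C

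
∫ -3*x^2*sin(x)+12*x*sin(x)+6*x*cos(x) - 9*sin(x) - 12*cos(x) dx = (3*(x - 2)^2 - 3)*cos(x) + C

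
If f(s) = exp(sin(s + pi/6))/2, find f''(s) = -exp(sin(s + pi/6))*sin(s + pi/6)/2 + exp(sin(s + pi/6))*cos(s + pi/6)^2/2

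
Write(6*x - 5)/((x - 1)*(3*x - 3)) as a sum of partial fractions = 2/(x - 1) + 1/(3*(x - 1)^2)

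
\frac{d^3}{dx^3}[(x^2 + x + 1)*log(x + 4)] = (2*x^2 + 23*x + 86)/(x^3 + 12*x^2 + 48*x + 64)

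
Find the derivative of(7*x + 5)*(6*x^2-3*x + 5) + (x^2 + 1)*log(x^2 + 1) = 126*x^2 + 2*x*log(x^2 + 1) + 20*x + 20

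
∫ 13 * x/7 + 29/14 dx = 13*x^2/14 + 29*x/14 + C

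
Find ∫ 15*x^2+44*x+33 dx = 5*x^3 + 22*x^2 + 33*x + C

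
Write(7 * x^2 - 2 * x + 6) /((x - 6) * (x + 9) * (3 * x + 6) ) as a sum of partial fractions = 197/(105*(x + 9)) - 19/(84*(x + 2)) + 41/(60*(x - 6))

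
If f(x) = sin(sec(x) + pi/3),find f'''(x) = (3*sin(pi/3 + 1/cos(x))/cos(x) - 6*sin(pi/3 + 1/cos(x))/cos(x)^3 - cos(pi/3 + 1/cos(x)) + 7*cos(pi/3 + 1/cos(x))/cos(x)^2 - cos(pi/3 + 1/cos(x))/cos(x)^4)*sin(x)/cos(x)^2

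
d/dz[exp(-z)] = -exp(-z)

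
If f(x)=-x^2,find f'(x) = -2*x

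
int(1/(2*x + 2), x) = log(x + 1)/2 + C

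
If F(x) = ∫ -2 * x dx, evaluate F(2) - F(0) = -4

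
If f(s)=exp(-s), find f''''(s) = exp(-s)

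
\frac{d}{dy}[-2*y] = -2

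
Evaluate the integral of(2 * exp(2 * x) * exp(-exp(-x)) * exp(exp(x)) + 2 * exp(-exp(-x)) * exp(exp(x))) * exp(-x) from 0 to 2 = -2 + 2*exp(-exp(-2) + exp(2))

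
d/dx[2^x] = 2^x*log(2)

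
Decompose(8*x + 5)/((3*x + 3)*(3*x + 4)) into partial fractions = 17/(3*(3*x + 4)) - 1/(x + 1)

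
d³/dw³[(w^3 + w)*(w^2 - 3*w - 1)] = 60*w^2 - 72*w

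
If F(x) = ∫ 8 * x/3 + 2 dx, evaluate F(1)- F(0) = 10/3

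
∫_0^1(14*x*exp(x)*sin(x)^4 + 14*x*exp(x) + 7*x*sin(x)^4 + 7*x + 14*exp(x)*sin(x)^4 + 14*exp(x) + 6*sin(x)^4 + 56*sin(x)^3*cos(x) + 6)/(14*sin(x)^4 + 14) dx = log(sin(1)^4 + 1) + 19/28 + E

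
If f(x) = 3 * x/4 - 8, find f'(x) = 3/4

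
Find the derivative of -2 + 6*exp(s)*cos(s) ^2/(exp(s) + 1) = 3*(-2*exp(s)*sin(2*s) - 2*sin(2*s) + cos(2*s) + 1)*exp(s)/(exp(2*s) + 2*exp(s) + 1)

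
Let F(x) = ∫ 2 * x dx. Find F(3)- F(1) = 8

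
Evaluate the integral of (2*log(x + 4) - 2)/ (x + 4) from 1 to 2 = -(-1 + log(5))^2 + (-1 + log(6))^2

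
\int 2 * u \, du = u^2 + C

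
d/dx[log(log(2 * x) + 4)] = 1/(x*log(x) + x*log(2) + 4*x)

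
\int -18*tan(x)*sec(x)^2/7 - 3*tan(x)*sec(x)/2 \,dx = -(21 + 18/cos(x))/(14*cos(x)) + C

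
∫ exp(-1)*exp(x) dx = exp(x - 1) + C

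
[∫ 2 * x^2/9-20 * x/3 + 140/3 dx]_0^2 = 2176/27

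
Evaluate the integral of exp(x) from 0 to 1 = -1 + E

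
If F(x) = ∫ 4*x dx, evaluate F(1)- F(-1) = 0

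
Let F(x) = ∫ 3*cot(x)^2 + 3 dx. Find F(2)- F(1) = -3*cot(2) + 3*cot(1)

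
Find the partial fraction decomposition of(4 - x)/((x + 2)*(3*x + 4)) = 8/(3*x + 4) - 3/(x + 2)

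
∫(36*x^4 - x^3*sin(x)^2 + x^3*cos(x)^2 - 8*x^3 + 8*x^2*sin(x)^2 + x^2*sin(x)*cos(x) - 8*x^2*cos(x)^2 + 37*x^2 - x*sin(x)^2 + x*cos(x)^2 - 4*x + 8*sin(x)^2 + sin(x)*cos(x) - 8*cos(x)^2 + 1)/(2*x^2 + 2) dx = 6*x^3 - 2*x^2 + x/2 + (x/4 - 2)*sin(2*x) + log(x^2 + 1) + C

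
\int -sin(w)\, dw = cos(w) + C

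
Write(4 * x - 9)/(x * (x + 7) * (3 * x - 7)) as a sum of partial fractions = 3/(196*(3*x - 7)) - 37/(196*(x + 7)) + 9/(49*x)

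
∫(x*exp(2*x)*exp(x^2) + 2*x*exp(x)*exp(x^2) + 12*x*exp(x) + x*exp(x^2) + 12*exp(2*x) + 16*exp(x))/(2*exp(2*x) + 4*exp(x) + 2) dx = (8*(3*x + 1)*exp(x) + (exp(x) + 1)*(exp(x^2) + 20))/(4*(exp(x) + 1)) + C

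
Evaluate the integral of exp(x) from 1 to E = -E + exp(E)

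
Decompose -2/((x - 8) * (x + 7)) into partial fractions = 2/(15*(x + 7)) - 2/(15*(x - 8))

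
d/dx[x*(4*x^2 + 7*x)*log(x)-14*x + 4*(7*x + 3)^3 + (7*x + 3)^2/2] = 12*x^2*log(x) + 4120*x^2 + 14*x*log(x) + 3584*x + 763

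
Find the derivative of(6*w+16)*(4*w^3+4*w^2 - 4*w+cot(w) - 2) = 96*w^3 + 264*w^2 - 6*w*cot(w)^2 + 74*w - 16*cot(w)^2 + 6*cot(w) - 92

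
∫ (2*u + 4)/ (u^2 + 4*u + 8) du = log((u + 2)^2 + 4) + C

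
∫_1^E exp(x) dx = -E + exp(E)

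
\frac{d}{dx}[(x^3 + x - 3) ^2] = 6*x^5 + 8*x^3 - 18*x^2 + 2*x - 6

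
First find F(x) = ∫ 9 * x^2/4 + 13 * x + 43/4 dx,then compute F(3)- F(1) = 93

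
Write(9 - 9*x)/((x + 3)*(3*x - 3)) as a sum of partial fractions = -3/(x + 3)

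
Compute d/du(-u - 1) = -1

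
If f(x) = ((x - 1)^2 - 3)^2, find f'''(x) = 24*x - 24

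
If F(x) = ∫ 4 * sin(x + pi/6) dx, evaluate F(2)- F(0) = -4*cos(pi/6 + 2) + 2*sqrt(3)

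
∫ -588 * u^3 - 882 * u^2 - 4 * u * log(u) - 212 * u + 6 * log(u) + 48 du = u*(-147*u*(u + 1)^2 + 42*u - 2*(u - 3)*log(u) + 42) + C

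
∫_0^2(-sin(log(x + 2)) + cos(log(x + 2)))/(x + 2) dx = -cos(log(2)) - sin(log(2)) + cos(log(4)) + sin(log(4))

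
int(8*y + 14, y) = 4*y^2 + 14*y + C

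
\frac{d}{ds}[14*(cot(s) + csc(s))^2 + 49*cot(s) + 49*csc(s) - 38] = -7*(7*cos(s) + 7 + 4*cos(s)^2/sin(s) + 8*cos(s)/sin(s) + 4/sin(s))/sin(s)^2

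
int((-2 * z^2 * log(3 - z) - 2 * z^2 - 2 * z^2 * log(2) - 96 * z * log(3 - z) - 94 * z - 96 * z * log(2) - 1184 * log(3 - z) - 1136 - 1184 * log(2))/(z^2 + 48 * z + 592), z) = -2*(z - 3)*log(6 - 2*z) + log((z + 24)^2/16 + 1) + C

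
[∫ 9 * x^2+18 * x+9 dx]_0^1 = 21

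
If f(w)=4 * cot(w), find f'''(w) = -24*cot(w)^4 - 32*cot(w)^2 - 8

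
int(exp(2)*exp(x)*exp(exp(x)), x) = exp(exp(x) + 2) + C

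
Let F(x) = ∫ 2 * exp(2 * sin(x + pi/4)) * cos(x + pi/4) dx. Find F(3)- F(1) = -exp(2*sin(pi/4 + 1)) + exp(2*sin(pi/4 + 3))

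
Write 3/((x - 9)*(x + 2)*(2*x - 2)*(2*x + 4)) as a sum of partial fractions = 7/(726*(x + 2)) + 1/(44*(x + 2)^2) - 1/(96*(x - 1)) + 3/(3872*(x - 9))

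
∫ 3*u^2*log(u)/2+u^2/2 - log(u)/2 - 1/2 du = u*(u^2 - 1)*log(u)/2 + C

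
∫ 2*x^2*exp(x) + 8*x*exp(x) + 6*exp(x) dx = 2*(x + 1)^2*exp(x) + C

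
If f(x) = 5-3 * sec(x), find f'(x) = -3*tan(x)*sec(x)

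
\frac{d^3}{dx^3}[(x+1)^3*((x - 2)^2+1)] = 60*x^2 - 24*x - 24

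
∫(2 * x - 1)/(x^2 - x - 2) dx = log(3*x^2 - 3*x - 6) + C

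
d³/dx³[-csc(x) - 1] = (-1 + 6/sin(x)^2)*cos(x)/sin(x)^2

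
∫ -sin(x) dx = cos(x) + C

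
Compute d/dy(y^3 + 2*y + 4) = 3*y^2 + 2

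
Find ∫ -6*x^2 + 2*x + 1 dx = -2*x^3 + x^2 + x + C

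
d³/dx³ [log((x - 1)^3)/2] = 3/(x^3 - 3*x^2 + 3*x - 1)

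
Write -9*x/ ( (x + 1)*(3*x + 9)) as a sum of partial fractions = -9/(2*(x + 3)) + 3/(2*(x + 1))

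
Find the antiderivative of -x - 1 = -x^2/2 - x + C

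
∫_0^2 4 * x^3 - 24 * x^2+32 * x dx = 16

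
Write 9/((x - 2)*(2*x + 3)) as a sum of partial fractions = -18/(7*(2*x + 3)) + 9/(7*(x - 2))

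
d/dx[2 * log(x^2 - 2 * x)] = (4*x - 4)/(x^2 - 2*x)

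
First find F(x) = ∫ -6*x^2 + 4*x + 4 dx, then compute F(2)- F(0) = 0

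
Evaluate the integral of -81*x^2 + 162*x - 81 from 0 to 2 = -54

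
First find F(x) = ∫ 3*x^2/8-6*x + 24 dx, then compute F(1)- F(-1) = 193/4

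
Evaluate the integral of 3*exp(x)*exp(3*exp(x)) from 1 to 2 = -exp(3*E) + exp(3*exp(2))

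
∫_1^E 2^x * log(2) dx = -2 + 2^E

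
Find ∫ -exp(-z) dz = exp(-z) + C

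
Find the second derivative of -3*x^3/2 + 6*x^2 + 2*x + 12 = 12 - 9*x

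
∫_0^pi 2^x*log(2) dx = -1 + 2^pi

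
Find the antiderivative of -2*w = -w^2 + C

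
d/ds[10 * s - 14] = 10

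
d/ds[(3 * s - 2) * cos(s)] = -3*s*sin(s) + 2*sin(s) + 3*cos(s)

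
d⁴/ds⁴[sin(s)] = sin(s)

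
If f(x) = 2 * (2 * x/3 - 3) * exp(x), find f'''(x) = 4*x*exp(x)/3 - 2*exp(x)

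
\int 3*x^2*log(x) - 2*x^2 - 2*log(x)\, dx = x*(x^2 - 2)*(log(x) - 1) + C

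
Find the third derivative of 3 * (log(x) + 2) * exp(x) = (3*x^3*exp(x)*log(x) + 6*x^3*exp(x) + 9*x^2*exp(x) - 9*x*exp(x) + 6*exp(x))/x^3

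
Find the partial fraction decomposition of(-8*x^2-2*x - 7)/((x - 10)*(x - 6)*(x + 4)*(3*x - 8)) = -1869/(4400*(3*x - 8)) + 127/(2800*(x + 4)) + 307/(400*(x - 6)) - 827/(1232*(x - 10))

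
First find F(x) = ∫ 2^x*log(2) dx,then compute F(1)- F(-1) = 3/2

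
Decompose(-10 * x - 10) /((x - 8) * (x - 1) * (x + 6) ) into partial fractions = 25/(49*(x + 6)) + 20/(49*(x - 1)) - 45/(49*(x - 8))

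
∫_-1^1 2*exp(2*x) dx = -(-1 + exp(-1))*(exp(-1) + 1) + (-1 + E)*(1 + E)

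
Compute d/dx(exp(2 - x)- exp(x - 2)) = (-exp(2*x - 4) - 1)*exp(2 - x)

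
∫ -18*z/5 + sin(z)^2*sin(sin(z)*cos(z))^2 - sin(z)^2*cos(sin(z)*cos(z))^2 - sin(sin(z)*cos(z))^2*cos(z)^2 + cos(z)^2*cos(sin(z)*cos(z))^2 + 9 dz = -9*z^2/5 + 9*z + sin(sin(2*z))/2 + C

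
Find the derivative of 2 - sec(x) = -tan(x)*sec(x)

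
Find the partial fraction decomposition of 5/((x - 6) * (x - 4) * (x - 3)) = 5/(3*(x - 3)) - 5/(2*(x - 4)) + 5/(6*(x - 6))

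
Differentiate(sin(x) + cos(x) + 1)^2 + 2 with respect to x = 2*cos(2*x) + 2*sqrt(2)*cos(x + pi/4)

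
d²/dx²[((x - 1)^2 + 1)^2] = 12*x^2 - 24*x + 16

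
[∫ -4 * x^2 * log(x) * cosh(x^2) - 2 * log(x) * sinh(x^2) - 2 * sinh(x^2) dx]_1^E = -2*E*sinh(exp(2))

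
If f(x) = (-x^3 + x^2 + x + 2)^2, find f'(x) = 6*x^5 - 10*x^4 - 4*x^3 - 6*x^2 + 10*x + 4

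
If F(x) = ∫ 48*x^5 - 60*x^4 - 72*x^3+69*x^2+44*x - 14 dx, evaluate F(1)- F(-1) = -6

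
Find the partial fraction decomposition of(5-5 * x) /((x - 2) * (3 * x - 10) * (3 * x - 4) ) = -5/(12*(3*x - 4)) - 35/(24*(3*x - 10)) + 5/(8*(x - 2))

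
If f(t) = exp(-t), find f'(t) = -exp(-t)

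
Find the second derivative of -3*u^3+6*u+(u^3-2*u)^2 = 30*u^4 - 48*u^2 - 18*u + 8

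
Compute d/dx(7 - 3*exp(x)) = -3*exp(x)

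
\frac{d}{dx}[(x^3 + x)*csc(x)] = (-x^3*cos(x)/sin(x) + 3*x^2 - x*cos(x)/sin(x) + 1)/sin(x)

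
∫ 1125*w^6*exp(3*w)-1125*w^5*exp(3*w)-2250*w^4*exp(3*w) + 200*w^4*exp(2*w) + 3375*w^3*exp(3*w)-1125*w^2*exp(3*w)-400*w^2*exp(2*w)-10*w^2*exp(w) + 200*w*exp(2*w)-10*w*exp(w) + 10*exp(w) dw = 5*w*(w - 1)*(75*w^2*(w - 1)^2*exp(2*w) + 20*w*(w - 1)*exp(w) - 2)*exp(w) + C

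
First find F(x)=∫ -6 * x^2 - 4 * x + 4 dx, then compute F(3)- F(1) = -60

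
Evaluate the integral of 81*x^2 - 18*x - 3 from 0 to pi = -9*pi^2 - 3*pi + 27*pi^3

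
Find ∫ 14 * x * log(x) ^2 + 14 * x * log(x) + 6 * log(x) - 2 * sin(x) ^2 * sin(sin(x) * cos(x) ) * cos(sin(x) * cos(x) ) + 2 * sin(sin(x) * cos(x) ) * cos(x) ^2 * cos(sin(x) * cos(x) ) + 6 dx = 7*x^2*log(x)^2 + 6*x*log(x) - cos(sin(2*x))/2 + C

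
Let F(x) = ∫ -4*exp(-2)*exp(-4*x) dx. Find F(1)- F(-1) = -exp(2) + exp(-6)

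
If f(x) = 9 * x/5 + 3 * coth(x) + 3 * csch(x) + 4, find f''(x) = 3*(cosh(x) + 1)^2/sinh(x)^3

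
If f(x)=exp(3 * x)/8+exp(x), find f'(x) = 3*exp(3*x)/8 + exp(x)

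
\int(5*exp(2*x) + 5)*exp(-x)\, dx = 10*sinh(x) + C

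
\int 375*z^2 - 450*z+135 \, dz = 125*z^3 - 225*z^2 + 135*z + C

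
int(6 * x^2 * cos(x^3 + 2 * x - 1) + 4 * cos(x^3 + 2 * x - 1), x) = 2*sin(x^3 + 2*x - 1) + C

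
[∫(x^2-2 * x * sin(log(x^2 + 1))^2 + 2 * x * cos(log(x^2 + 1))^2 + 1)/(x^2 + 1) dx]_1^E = -1 - sin(2*log(2))/2 + sin(2*log(1 + exp(2)))/2 + E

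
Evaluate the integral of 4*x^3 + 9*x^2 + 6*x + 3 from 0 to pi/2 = -10 + (1 + (pi/2 + 2)^2)*(-pi/2 + 2 + pi^2/4)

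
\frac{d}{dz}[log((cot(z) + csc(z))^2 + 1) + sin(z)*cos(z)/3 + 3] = (-sin(z) + sin(3*z) + sin(4*z)/2 - 12*cos(z) - 3*cos(2*z) - 9)/(3*(2*sin(z) + sin(2*z)))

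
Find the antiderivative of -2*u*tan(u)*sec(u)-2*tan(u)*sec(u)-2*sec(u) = (-2*u - 2)*sec(u) + C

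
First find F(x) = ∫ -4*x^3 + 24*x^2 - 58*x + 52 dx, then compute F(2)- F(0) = 36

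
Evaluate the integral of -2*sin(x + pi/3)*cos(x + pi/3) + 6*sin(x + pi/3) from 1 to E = -(-3 + cos(1 + pi/3))^2 + (-3 + cos(pi/3 + E))^2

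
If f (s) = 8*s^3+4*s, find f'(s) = 24*s^2 + 4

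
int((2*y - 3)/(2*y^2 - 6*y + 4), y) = log(-y^2 + 3*y - 2)/2 + C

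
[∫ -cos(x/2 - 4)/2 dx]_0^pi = -cos(4) - sin(4)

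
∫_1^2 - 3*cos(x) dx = -3*sin(2) + 3*sin(1)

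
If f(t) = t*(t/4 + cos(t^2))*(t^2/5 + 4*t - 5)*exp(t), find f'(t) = (-2*t^4*sin(t^2)/5 + t^4/20 - 8*t^3*sin(t^2) + t^3*cos(t^2)/5 + 6*t^3/5 + 10*t^2*sin(t^2) + 23*t^2*cos(t^2)/5 + 7*t^2/4 + 3*t*cos(t^2) - 5*t/2 - 5*cos(t^2))*exp(t)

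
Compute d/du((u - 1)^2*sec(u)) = (u^2*sin(u)/cos(u) - 2*u*sin(u)/cos(u) + 2*u + sin(u)/cos(u) - 2)/cos(u)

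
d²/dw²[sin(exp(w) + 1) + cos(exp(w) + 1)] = sqrt(2)*(-exp(w)*sin(exp(w) + pi/4 + 1) + cos(exp(w) + pi/4 + 1))*exp(w)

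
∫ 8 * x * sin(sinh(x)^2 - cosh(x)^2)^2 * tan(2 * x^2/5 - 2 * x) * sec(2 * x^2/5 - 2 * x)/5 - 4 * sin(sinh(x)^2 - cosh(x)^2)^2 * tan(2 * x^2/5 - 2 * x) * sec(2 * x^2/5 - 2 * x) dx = 2*sin(1)^2*sec(2*x*(x - 5)/5) + C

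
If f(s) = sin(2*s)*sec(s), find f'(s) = 2*cos(s)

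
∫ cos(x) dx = sin(x) + C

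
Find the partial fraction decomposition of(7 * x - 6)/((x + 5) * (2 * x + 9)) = -75/(2*x + 9) + 41/(x + 5)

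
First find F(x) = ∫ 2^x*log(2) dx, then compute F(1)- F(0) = 1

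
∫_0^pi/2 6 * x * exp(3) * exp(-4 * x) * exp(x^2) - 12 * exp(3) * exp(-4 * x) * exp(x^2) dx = -3*exp(3) + 3*exp(-1 + (-2 + pi/2)^2)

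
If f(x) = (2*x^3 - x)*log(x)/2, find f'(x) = 3*x^2*log(x) + x^2 - log(x)/2 - 1/2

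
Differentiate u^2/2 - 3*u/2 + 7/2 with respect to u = u - 3/2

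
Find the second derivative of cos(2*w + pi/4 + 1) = -4*cos(2*w + pi/4 + 1)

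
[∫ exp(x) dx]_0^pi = -1 + exp(pi)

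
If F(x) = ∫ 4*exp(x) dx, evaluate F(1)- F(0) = -4 + 4*E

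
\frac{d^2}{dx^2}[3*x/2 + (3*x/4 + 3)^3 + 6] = 81*x/32 + 81/8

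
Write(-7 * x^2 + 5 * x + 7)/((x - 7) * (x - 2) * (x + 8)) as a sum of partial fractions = -481/(150*(x + 8)) + 11/(50*(x - 2)) - 301/(75*(x - 7))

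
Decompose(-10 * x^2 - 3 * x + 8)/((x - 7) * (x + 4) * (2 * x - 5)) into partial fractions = 248/(117*(2*x - 5)) - 140/(143*(x + 4)) - 503/(99*(x - 7))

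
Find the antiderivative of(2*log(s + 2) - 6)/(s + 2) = (log(s + 2) - 3)^2 + C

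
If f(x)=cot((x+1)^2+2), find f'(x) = -2*(x + 1)/sin(x^2 + 2*x + 3)^2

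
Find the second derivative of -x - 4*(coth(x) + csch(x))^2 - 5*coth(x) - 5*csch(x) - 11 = -(25*sinh(x)/4 + 5*sinh(2*x) + 5*sinh(3*x)/4 + 46*cosh(x) + 16*cosh(2*x) + 2*cosh(3*x) + 32)/sinh(x)^4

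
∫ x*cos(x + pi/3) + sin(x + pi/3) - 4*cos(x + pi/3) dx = (x - 4)*sin(x + pi/3) + C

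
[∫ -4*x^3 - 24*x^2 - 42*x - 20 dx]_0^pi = -(2 + pi)^4 + 4 + 3*(2 + pi)^2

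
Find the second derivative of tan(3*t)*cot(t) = 18*sin(3*t)/(cos(3*t)^3*tan(t)) - 6/(sin(t)^2*cos(3*t)^2) + 2*cos(t)*tan(3*t)/sin(t)^3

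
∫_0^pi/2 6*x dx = 3*pi^2/4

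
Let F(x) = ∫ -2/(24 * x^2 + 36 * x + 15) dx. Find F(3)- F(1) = -acot(7)/3 + acot(15)/3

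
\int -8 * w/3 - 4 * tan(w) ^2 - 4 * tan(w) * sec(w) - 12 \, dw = -4*w^2/3 - 8*w - 4*tan(w) - 4/cos(w) + C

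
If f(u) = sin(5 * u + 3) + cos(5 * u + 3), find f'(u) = 5*sqrt(2)*cos(5*u + pi/4 + 3)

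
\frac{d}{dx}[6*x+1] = 6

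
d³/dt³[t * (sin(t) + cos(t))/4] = -sqrt(2)*(t*cos(t + pi/4) + 3*sin(t + pi/4))/4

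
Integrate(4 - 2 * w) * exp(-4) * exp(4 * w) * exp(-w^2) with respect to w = exp(-(w - 2)^2) + C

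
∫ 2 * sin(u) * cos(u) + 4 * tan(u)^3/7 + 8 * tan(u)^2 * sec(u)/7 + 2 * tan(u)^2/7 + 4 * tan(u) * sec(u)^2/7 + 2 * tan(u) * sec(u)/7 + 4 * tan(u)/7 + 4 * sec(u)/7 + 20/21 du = 2*u/3 + 2*(tan(u) + sec(u))^2/7 + sin(u)^2 + 2*tan(u)/7 + 2*sec(u)/7 + C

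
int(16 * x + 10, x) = 8*x^2 + 10*x + C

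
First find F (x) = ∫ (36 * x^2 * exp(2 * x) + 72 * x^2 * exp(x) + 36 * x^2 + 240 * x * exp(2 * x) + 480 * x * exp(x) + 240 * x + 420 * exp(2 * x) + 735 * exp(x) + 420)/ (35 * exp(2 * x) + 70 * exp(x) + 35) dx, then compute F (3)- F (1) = -3*exp(3)/(1 + exp(3)) + 3*E/(1 + E) + 2112/35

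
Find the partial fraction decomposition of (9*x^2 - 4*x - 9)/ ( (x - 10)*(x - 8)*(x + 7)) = 92/(51*(x + 7)) - 107/(6*(x - 8)) + 851/(34*(x - 10))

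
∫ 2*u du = u^2 + C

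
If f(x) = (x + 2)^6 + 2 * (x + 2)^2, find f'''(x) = 120*x^3 + 720*x^2 + 1440*x + 960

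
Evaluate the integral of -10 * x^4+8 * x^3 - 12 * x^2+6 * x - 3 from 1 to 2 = -54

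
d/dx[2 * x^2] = 4*x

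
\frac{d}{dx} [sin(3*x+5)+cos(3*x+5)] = 3*sqrt(2)*cos(3*x + pi/4 + 5)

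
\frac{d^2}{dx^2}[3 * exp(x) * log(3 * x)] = (3*x^2*exp(x)*log(x) + 3*x^2*exp(x)*log(3) + 6*x*exp(x) - 3*exp(x))/x^2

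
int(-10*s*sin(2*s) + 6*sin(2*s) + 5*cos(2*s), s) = (5*s - 3)*cos(2*s) + C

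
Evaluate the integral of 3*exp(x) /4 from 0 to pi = -3/4 + 3*exp(pi)/4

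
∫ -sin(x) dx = cos(x) + C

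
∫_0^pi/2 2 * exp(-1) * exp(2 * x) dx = -exp(-1) + exp(-1 + pi)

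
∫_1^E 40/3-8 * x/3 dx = (-3 + E/3)*(4 - 4*E)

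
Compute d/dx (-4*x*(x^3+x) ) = -16*x^3 - 8*x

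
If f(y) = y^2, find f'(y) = 2*y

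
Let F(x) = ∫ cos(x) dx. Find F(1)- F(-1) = 2*sin(1)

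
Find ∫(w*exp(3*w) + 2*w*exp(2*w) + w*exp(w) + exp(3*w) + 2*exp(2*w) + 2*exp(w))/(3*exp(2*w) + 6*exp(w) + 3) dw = ((w*exp(w) + 9)*(exp(w) + 1) + exp(w))/(3*(exp(w) + 1)) + C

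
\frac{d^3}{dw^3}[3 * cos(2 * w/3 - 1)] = 8*sin(2*w/3 - 1)/9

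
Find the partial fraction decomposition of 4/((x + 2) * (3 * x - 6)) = -1/(3*(x + 2)) + 1/(3*(x - 2))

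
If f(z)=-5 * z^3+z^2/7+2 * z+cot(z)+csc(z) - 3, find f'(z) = -15*z^2 + 2*z/7 - cot(z)^2 - cot(z)*csc(z) + 1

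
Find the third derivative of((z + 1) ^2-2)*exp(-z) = (-z^2 + 4*z + 1)*exp(-z)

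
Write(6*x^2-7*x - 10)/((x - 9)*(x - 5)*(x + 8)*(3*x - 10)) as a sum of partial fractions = 90/(289*(3*x - 10)) - 215/(3757*(x + 8)) - 21/(52*(x - 5)) + 413/(1156*(x - 9))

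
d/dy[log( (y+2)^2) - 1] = 2/(y + 2)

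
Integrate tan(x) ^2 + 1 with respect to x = tan(x) + C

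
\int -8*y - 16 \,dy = -4*y^2 - 16*y + C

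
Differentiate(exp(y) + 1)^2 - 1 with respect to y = 2*exp(2*y) + 2*exp(y)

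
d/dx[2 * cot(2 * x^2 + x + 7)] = -2*(4*x + 1)/sin(2*x^2 + x + 7)^2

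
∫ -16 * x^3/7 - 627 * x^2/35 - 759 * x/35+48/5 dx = -4*x^4/7 - 209*x^3/35 - 759*x^2/70 + 48*x/5 + C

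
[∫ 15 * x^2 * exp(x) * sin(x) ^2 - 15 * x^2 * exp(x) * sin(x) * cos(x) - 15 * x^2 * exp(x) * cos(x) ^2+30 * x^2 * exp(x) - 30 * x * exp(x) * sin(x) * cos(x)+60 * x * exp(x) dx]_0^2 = 20*(6 - 3*sin(4)/2)*exp(2)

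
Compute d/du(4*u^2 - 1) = 8*u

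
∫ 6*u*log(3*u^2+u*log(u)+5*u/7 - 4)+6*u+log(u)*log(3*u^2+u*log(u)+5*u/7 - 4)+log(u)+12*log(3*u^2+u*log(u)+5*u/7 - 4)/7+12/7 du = (21*u^2 + 7*u*log(u) + 5*u - 28)*log(3*u^2 + u*log(u) + 5*u/7 - 4)/7 + C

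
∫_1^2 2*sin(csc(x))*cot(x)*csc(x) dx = -2*cos(csc(1)) + 2*cos(csc(2))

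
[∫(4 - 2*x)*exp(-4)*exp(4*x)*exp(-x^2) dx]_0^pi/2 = -exp(-4) + exp(-(-2 + pi/2)^2)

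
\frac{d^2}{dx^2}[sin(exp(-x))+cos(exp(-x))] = sqrt(2)*(exp(x)*sin(pi/4 - exp(-x)) - sin(pi/4 + exp(-x)))*exp(-2*x)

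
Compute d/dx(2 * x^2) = 4*x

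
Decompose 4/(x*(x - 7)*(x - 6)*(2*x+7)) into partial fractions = -32/(2793*(2*x + 7)) - 2/(57*(x - 6)) + 4/(147*(x - 7)) + 2/(147*x)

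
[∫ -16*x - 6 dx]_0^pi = (-3 + 4*pi)*(-2*pi - 3) - 9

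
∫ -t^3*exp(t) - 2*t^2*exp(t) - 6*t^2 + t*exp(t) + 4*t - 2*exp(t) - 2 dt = -(exp(t) + 2)*(t^3 - t^2 + t + 1) + C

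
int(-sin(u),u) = cos(u) + C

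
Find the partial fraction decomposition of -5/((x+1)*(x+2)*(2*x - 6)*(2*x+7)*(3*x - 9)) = -8/(1521*(2*x + 7)) + 1/(90*(x + 2)) - 1/(96*(x + 1)) + 157/(81120*(x - 3)) - 1/(312*(x - 3)^2)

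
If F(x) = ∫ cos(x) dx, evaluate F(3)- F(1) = -sin(1) + sin(3)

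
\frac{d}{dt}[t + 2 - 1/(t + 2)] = (t^2 + 4*t + 5)/(t^2 + 4*t + 4)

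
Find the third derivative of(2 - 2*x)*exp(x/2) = -x*exp(x/2)/4 - 5*exp(x/2)/4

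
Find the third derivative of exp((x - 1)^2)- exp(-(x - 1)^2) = (8*x^3*exp(2*x^2 - 4*x + 2) + 8*x^3 - 24*x^2*exp(2*x^2 - 4*x + 2) - 24*x^2 + 36*x*exp(2*x^2 - 4*x + 2) + 12*x - 20*exp(2*x^2 - 4*x + 2) + 4)*exp(-x^2 + 2*x - 1)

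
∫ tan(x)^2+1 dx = tan(x) + C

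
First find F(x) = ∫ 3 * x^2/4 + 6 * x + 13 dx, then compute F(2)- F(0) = 40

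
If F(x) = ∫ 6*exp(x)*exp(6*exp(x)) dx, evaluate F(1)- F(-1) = -exp(6*exp(-1)) + exp(6*E)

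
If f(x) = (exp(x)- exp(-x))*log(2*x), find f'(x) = (x*exp(2*x)*log(x) + x*exp(2*x)*log(2) + x*log(x) + x*log(2) + exp(2*x) - 1)*exp(-x)/x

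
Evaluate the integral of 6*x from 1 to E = -3 + 3*exp(2)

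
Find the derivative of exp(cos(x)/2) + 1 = -exp(cos(x)/2)*sin(x)/2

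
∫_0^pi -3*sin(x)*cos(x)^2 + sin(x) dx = 0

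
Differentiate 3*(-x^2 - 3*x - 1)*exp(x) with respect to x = -3*x^2*exp(x) - 15*x*exp(x) - 12*exp(x)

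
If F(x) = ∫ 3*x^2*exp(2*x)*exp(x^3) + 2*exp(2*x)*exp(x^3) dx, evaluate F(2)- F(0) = -1 + exp(12)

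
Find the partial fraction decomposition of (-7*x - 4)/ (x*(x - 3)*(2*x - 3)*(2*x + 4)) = 58/(63*(2*x - 3)) - 1/(14*(x + 2)) - 5/(18*(x - 3)) - 1/(9*x)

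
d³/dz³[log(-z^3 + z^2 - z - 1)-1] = (6*z^6 - 12*z^5 + 6*z^4 - 52*z^3 + 54*z^2 - 24*z + 14)/(z^9 - 3*z^8 + 6*z^7 - 4*z^6 + 6*z^4 - 2*z^3 + 3*z + 1)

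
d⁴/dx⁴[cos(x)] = cos(x)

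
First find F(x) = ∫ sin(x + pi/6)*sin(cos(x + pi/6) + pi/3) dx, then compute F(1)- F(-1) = 2*sin(sqrt(3)*cos(1)/2 + pi/3)*sin(sin(1)/2)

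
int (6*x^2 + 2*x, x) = 2*x^3 + x^2 + C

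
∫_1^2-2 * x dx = -3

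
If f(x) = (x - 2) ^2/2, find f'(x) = x - 2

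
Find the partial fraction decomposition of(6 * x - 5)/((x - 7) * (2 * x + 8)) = 29/(22*(x + 4)) + 37/(22*(x - 7))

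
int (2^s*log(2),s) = 2^s + C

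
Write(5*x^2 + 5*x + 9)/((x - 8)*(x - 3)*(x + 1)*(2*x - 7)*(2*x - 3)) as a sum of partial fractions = -37/(130*(2*x - 3)) - 13/(6*(2*x - 7)) + 1/(180*(x + 1)) + 23/(20*(x - 3)) + 41/(585*(x - 8))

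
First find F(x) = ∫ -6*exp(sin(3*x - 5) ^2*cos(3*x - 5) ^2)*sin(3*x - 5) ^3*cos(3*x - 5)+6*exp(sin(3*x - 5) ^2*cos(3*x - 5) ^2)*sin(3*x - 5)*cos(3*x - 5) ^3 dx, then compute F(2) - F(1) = -exp(1/8 - cos(8)/8) + exp((1 - cos(4))/8)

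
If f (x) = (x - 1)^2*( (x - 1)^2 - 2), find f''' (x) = 24*x - 24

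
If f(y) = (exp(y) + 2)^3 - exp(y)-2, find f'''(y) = 27*exp(3*y) + 48*exp(2*y) + 11*exp(y)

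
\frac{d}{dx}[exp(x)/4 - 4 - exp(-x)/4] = (exp(2*x) + 1)*exp(-x)/4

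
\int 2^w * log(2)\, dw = 2^w + C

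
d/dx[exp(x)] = exp(x)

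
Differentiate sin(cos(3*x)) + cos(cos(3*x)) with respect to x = -3*sqrt(2)*sin(3*x)*cos(cos(3*x) + pi/4)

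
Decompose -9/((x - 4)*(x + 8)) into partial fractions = 3/(4*(x + 8)) - 3/(4*(x - 4))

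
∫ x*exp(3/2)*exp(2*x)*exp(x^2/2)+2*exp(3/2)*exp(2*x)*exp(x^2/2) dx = exp((x + 2)^2/2 - 1/2) + C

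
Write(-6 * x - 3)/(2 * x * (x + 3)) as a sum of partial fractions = -5/(2*(x + 3)) - 1/(2*x)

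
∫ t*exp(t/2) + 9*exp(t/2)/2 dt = (2*t + 5)*exp(t/2) + C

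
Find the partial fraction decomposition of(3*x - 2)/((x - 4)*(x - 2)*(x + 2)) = -1/(3*(x + 2)) - 1/(2*(x - 2)) + 5/(6*(x - 4))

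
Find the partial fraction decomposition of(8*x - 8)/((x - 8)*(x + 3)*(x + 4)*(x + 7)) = 16/(45*(x + 7)) - 10/(9*(x + 4)) + 8/(11*(x + 3)) + 14/(495*(x - 8))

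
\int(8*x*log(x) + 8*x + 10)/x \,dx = 2*(4*x + 5)*log(x) + C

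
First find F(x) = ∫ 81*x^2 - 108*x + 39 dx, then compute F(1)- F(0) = 12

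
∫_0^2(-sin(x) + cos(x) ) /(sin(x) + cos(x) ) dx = log(sin(pi/4 + 2)) + log(2)/2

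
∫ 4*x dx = 2*x^2 + C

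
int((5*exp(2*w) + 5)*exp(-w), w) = 10*sinh(w) + C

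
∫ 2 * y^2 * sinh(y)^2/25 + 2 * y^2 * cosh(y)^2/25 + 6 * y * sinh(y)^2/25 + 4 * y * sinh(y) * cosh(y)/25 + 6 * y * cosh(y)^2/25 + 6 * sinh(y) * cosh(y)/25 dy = y*(y + 3)*sinh(2*y)/25 + C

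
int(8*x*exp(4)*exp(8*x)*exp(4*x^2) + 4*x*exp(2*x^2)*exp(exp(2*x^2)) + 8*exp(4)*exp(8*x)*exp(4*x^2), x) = exp(4*(x + 1)^2) + exp(exp(2*x^2)) + C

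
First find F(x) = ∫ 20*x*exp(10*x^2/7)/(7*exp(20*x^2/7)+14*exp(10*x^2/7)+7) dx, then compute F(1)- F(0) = -1/2 + exp(10/7)/(1 + exp(10/7))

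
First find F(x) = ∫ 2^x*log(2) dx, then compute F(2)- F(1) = 2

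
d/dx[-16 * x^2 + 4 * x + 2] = 4 - 32*x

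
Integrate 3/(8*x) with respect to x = 3*log(x)/8 + C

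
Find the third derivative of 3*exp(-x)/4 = -3*exp(-x)/4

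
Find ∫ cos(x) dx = sin(x) + C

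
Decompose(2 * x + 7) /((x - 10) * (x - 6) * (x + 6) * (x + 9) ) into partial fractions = 11/(855*(x + 9)) - 5/(576*(x + 6)) - 19/(720*(x - 6)) + 27/(1216*(x - 10))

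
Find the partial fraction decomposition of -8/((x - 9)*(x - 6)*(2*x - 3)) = -32/(135*(2*x - 3)) + 8/(27*(x - 6)) - 8/(45*(x - 9))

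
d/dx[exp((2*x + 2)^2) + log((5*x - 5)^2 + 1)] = (200*x^3*exp(4*x^2 + 8*x + 4) - 200*x^2*exp(4*x^2 + 8*x + 4) - 192*x*exp(4*x^2 + 8*x + 4) + 50*x + 208*exp(4*x^2 + 8*x + 4) - 50)/(25*x^2 - 50*x + 26)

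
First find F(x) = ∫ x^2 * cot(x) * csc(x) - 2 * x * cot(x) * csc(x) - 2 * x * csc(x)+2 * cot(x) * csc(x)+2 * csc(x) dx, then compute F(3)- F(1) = -5*csc(3) + csc(1)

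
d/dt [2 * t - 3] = 2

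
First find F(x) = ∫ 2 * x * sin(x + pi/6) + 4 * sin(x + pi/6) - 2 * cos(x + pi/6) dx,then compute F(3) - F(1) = 6*cos(pi/6 + 1) - 10*cos(pi/6 + 3)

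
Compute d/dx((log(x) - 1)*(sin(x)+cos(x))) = sqrt(2)*(x*log(x)*cos(x + pi/4) - x*cos(x + pi/4) + sin(x + pi/4))/x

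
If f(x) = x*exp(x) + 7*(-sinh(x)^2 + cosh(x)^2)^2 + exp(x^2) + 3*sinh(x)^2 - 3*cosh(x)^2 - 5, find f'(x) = x*exp(x) + 2*x*exp(x^2) + exp(x)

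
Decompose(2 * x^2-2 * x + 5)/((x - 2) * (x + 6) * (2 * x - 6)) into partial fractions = 89/(144*(x + 6)) - 9/(16*(x - 2)) + 17/(18*(x - 3))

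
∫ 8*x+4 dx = 4*x^2 + 4*x + C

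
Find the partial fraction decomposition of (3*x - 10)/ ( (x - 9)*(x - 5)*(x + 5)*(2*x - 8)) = 5/(504*(x + 5)) + 1/(45*(x - 4)) - 1/(16*(x - 5)) + 17/(560*(x - 9))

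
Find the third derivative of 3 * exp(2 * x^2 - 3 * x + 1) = 192*x^3*exp(2*x^2 - 3*x + 1) - 432*x^2*exp(2*x^2 - 3*x + 1) + 468*x*exp(2*x^2 - 3*x + 1) - 189*exp(2*x^2 - 3*x + 1)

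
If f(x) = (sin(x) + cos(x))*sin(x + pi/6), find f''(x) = 2*sqrt(2)*cos(2*x + 5*pi/12)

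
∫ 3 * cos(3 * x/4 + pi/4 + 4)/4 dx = sin(3*x/4 + pi/4 + 4) + C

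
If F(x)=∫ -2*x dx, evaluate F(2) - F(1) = -3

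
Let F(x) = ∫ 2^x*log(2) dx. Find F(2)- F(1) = 2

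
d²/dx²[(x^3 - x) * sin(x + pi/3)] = -x^3*sin(x + pi/3) + 6*x^2*cos(x + pi/3) + 7*x*sin(x + pi/3) - 2*cos(x + pi/3)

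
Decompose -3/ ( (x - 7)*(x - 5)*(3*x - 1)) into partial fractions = -27/(280*(3*x - 1)) + 3/(28*(x - 5)) - 3/(40*(x - 7))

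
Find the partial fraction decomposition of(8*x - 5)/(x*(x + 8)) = 69/(8*(x + 8)) - 5/(8*x)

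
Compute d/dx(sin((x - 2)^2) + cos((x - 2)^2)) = -2*x*sin(x^2 - 4*x + 4) + 2*x*cos(x^2 - 4*x + 4) + 4*sin(x^2 - 4*x + 4) - 4*cos(x^2 - 4*x + 4)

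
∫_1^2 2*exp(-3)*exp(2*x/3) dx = -3*exp(-7/3) + 3*exp(-5/3)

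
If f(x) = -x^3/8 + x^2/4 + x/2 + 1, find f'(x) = -3*x^2/8 + x/2 + 1/2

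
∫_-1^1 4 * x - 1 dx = -2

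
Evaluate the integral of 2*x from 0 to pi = pi^2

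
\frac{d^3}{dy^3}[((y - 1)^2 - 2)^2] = 24*y - 24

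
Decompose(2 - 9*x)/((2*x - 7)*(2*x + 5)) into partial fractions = -49/(24*(2*x + 5)) - 59/(24*(2*x - 7))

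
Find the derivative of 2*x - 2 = 2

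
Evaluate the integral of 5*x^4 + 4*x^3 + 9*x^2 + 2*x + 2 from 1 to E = -8 + (E + exp(3))*(2 + E + exp(2))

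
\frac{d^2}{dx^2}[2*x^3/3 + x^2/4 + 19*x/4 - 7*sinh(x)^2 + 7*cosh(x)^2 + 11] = 4*x + 1/2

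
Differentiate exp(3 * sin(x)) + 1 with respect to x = 3*exp(3*sin(x))*cos(x)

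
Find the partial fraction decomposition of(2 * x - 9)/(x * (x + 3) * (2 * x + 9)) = -8/(3*(2*x + 9)) + 5/(3*(x + 3)) - 1/(3*x)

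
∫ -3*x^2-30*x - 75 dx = -x^3 - 15*x^2 - 75*x + C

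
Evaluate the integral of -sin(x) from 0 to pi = -2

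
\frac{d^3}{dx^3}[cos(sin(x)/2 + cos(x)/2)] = (-2*sqrt(2)*sin(x)*sin(sqrt(2)*sin(x + pi/4)/2)*cos(x) + 5*sqrt(2)*sin(sqrt(2)*sin(x + pi/4)/2) + 12*sin(x + pi/4)*cos(sqrt(2)*sin(x + pi/4)/2))*cos(x + pi/4)/8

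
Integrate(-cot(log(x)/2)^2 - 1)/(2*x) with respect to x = cot(log(x)/2) + C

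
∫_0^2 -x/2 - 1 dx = -3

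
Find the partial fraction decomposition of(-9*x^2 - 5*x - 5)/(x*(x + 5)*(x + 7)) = -411/(14*(x + 7)) + 41/(2*(x + 5)) - 1/(7*x)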